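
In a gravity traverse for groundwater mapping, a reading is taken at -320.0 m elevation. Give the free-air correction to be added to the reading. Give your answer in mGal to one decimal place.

-98.8

Free-air correction = 0.3086 × -320.0 = -98.8 mGal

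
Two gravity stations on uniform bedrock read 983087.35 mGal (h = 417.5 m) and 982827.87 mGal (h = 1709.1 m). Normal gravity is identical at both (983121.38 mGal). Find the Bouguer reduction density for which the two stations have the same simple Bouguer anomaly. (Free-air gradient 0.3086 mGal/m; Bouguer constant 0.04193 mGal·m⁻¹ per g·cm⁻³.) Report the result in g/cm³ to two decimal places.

Δg_obs = 982827.87 − 983087.35 = -259.48 mGal over Δh = 1709.1 − 417.5 = 1291.6 m
Equal Bouguer anomalies ⇒ Δg_obs + (0.3086 − 0.04193ρ)·Δh = 0
0.3086 − 0.04193ρ = −Δg_obs/Δh = 0.20090
ρ = (0.3086 − 0.20090) / 0.04193 = 2.57 g/cm³

2.57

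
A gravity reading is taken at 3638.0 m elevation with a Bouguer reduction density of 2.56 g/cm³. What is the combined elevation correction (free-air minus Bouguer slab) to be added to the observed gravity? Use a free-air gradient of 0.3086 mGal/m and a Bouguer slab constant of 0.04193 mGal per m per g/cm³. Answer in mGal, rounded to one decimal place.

732.2

Combined gradient = 0.3086 − 0.04193 × 2.56 = 0.2012592 mGal/m
Combined elevation correction = 0.2012592 × 3638.0 = 732.2 mGal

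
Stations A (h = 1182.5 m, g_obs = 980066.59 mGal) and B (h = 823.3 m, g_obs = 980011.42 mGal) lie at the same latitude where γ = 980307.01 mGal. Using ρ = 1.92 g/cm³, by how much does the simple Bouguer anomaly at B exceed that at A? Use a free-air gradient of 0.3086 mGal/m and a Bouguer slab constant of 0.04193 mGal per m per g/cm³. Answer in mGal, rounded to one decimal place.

-137.1

Δg_SB(A) = 980066.59 − 980307.01 + 0.3086×1182.5 − 0.04193×1.92×1182.5 = 29.30 mGal
Δg_SB(B) = 980011.42 − 980307.01 + 0.3086×823.3 − 0.04193×1.92×823.3 = -107.80 mGal
Difference = -107.80 − (29.30) = -137.10 mGal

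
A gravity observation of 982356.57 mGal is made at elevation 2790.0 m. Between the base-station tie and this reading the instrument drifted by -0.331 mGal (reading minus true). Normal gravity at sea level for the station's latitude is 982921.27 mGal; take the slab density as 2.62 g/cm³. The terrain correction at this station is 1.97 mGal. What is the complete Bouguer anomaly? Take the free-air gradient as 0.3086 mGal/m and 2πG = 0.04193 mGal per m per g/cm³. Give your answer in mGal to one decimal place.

-7.9

Drift-corrected reading = 982356.57 − (-0.331) = 982356.901 mGal
Free-air correction = 0.3086 × 2790.0 = 860.99 mGal
Free-air anomaly = 982356.901 − 982921.27 + (860.99) = 296.621 mGal
Bouguer slab correction = 0.04193 × 2.62 × 2790.0 = 306.50 mGal
Simple Bouguer anomaly = 296.621 − (306.50) = -9.879 mGal
Complete Bouguer anomaly = -9.879 + 1.97 = -7.909 mGal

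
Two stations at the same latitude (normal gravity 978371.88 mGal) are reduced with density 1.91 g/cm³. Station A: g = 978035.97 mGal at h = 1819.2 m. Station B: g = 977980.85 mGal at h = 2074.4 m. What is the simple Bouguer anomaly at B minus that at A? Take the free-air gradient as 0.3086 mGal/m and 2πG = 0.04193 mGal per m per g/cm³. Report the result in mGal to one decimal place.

3.2

Δg_SB(A) = 978035.97 − 978371.88 + 0.3086×1819.2 − 0.04193×1.91×1819.2 = 79.80 mGal
Δg_SB(B) = 977980.85 − 978371.88 + 0.3086×2074.4 − 0.04193×1.91×2074.4 = 83.00 mGal
Difference = 83.00 − (79.80) = 3.20 mGal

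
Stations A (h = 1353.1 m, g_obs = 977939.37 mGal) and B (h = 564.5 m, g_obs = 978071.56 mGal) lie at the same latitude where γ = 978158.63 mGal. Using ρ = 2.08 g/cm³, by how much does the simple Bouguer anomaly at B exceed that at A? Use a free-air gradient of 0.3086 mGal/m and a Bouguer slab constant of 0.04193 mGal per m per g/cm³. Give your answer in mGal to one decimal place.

Δg_SB(A) = 977939.37 − 978158.63 + 0.3086×1353.1 − 0.04193×2.08×1353.1 = 80.30 mGal
Δg_SB(B) = 978071.56 − 978158.63 + 0.3086×564.5 − 0.04193×2.08×564.5 = 37.90 mGal
Difference = 37.90 − (80.30) = -42.40 mGal

-42.4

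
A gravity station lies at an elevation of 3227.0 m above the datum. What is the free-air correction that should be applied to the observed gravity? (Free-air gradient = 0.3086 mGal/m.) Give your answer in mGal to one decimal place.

Free-air correction = 0.3086 × 3227.0 = 995.9 mGal

995.9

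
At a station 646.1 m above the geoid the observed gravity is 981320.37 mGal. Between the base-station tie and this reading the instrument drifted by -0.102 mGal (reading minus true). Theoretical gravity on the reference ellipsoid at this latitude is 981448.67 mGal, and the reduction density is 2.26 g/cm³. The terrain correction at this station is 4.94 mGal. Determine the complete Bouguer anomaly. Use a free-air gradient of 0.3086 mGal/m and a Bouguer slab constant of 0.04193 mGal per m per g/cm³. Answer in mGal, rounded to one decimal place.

Drift-corrected reading = 981320.37 − (-0.102) = 981320.472 mGal
Free-air correction = 0.3086 × 646.1 = 199.39 mGal
Free-air anomaly = 981320.472 − 981448.67 + (199.39) = 71.192 mGal
Bouguer slab correction = 0.04193 × 2.26 × 646.1 = 61.23 mGal
Simple Bouguer anomaly = 71.192 − (61.23) = 9.962 mGal
Complete Bouguer anomaly = 9.962 + 4.94 = 14.902 mGal

14.9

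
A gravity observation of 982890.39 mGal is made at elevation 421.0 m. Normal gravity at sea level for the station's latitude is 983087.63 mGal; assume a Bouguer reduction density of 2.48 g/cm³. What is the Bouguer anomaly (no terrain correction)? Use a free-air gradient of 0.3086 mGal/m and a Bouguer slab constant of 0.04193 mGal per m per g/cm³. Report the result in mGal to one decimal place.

-111.1

Free-air correction = 0.3086 × 421.0 = 129.92 mGal
Free-air anomaly = 982890.39 − 983087.63 + (129.92) = -67.32 mGal
Bouguer slab correction = 0.04193 × 2.48 × 421.0 = 43.78 mGal
Simple Bouguer anomaly = -67.32 − (43.78) = -111.10 mGal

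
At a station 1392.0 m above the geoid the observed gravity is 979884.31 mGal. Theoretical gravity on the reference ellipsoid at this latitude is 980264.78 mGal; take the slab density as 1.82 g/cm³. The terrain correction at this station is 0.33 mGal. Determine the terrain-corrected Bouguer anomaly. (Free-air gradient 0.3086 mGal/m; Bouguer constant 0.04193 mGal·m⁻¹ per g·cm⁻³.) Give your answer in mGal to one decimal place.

Free-air correction = 0.3086 × 1392.0 = 429.57 mGal
Free-air anomaly = 979884.31 − 980264.78 + (429.57) = 49.10 mGal
Bouguer slab correction = 0.04193 × 1.82 × 1392.0 = 106.23 mGal
Simple Bouguer anomaly = 49.10 − (106.23) = -57.13 mGal
Complete Bouguer anomaly = -57.13 + 0.33 = -56.80 mGal

-56.8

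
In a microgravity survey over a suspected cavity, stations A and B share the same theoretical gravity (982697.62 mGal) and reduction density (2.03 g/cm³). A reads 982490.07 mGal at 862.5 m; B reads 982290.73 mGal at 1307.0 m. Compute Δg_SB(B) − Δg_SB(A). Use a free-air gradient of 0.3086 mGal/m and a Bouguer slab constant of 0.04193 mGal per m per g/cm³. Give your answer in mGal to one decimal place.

-100.0

Δg_SB(A) = 982490.07 − 982697.62 + 0.3086×862.5 − 0.04193×2.03×862.5 = -14.80 mGal
Δg_SB(B) = 982290.73 − 982697.62 + 0.3086×1307.0 − 0.04193×2.03×1307.0 = -114.80 mGal
Difference = -114.80 − (-14.80) = -100.00 mGal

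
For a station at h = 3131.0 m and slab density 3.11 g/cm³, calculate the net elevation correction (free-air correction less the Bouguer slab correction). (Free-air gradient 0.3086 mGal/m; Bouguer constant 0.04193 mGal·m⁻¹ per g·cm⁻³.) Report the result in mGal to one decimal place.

557.9

Combined gradient = 0.3086 − 0.04193 × 3.11 = 0.1781977 mGal/m
Combined elevation correction = 0.1781977 × 3131.0 = 557.9 mGal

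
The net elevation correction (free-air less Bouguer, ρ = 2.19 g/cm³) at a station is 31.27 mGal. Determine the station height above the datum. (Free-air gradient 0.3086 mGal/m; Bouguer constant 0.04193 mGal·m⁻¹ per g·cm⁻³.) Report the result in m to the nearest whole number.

Combined gradient = 0.3086 − 0.04193 × 2.19 = 0.2167733 mGal/m
h = 31.27 / 0.2167733 = 144.25 m

144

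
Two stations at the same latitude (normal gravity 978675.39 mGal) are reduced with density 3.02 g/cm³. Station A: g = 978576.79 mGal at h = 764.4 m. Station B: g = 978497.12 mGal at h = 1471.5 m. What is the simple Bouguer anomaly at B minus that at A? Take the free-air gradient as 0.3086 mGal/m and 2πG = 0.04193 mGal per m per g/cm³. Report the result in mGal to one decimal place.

Δg_SB(A) = 978576.79 − 978675.39 + 0.3086×764.4 − 0.04193×3.02×764.4 = 40.50 mGal
Δg_SB(B) = 978497.12 − 978675.39 + 0.3086×1471.5 − 0.04193×3.02×1471.5 = 89.50 mGal
Difference = 89.50 − (40.50) = 49.00 mGal

49.0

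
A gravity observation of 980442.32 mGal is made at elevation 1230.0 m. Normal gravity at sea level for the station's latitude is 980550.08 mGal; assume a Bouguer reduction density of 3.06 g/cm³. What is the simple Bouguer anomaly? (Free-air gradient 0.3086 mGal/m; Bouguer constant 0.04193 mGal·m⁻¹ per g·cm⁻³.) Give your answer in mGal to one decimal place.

Free-air correction = 0.3086 × 1230.0 = 379.58 mGal
Free-air anomaly = 980442.32 − 980550.08 + (379.58) = 271.82 mGal
Bouguer slab correction = 0.04193 × 3.06 × 1230.0 = 157.82 mGal
Simple Bouguer anomaly = 271.82 − (157.82) = 114.00 mGal

114.0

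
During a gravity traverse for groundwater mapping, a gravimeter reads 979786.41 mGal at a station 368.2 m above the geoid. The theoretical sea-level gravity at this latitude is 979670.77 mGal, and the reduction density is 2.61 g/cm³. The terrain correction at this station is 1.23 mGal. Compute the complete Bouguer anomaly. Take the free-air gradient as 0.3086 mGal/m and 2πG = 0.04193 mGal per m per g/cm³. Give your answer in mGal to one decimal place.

190.2

Free-air correction = 0.3086 × 368.2 = 113.63 mGal
Free-air anomaly = 979786.41 − 979670.77 + (113.63) = 229.27 mGal
Bouguer slab correction = 0.04193 × 2.61 × 368.2 = 40.29 mGal
Simple Bouguer anomaly = 229.27 − (40.29) = 188.98 mGal
Complete Bouguer anomaly = 188.98 + 1.23 = 190.21 mGal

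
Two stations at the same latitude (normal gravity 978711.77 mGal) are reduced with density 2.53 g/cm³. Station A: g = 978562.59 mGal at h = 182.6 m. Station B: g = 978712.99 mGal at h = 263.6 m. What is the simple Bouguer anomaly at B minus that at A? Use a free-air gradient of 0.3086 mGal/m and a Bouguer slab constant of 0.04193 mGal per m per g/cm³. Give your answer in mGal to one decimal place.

166.8

Δg_SB(A) = 978562.59 − 978711.77 + 0.3086×182.6 − 0.04193×2.53×182.6 = -112.20 mGal
Δg_SB(B) = 978712.99 − 978711.77 + 0.3086×263.6 − 0.04193×2.53×263.6 = 54.60 mGal
Difference = 54.60 − (-112.20) = 166.80 mGal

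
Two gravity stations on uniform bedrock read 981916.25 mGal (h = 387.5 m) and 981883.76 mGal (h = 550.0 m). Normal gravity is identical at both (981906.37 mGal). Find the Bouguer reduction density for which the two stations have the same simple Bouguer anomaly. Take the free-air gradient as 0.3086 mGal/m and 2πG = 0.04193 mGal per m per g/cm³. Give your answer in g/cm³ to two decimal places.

2.59

Δg_obs = 981883.76 − 981916.25 = -32.49 mGal over Δh = 550.0 − 387.5 = 162.5 m
Equal Bouguer anomalies ⇒ Δg_obs + (0.3086 − 0.04193ρ)·Δh = 0
0.3086 − 0.04193ρ = −Δg_obs/Δh = 0.19994
ρ = (0.3086 − 0.19994) / 0.04193 = 2.59 g/cm³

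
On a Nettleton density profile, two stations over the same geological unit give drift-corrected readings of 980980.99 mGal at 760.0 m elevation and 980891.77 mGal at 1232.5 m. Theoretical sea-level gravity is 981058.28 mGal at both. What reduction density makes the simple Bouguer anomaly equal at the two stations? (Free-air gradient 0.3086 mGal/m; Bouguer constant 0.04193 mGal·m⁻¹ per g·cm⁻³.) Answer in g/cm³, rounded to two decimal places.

2.86

Δg_obs = 980891.77 − 980980.99 = -89.22 mGal over Δh = 1232.5 − 760.0 = 472.5 m
Equal Bouguer anomalies ⇒ Δg_obs + (0.3086 − 0.04193ρ)·Δh = 0
0.3086 − 0.04193ρ = −Δg_obs/Δh = 0.18883
ρ = (0.3086 − 0.18883) / 0.04193 = 2.86 g/cm³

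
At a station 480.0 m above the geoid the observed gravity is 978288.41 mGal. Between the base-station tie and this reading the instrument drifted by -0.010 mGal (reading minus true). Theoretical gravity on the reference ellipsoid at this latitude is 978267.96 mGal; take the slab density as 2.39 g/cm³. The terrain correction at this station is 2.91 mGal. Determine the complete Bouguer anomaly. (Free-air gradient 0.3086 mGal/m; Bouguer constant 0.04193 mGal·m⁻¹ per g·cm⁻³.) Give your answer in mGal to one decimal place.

123.4

Drift-corrected reading = 978288.41 − (-0.010) = 978288.420 mGal
Free-air correction = 0.3086 × 480.0 = 148.13 mGal
Free-air anomaly = 978288.420 − 978267.96 + (148.13) = 168.590 mGal
Bouguer slab correction = 0.04193 × 2.39 × 480.0 = 48.10 mGal
Simple Bouguer anomaly = 168.590 − (48.10) = 120.490 mGal
Complete Bouguer anomaly = 120.490 + 2.91 = 123.400 mGal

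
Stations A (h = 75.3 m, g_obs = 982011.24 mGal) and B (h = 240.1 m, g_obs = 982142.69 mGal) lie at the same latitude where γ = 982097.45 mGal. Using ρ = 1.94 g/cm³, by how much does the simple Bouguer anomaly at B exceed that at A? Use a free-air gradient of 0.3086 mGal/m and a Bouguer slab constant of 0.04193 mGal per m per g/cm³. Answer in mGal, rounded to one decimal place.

Δg_SB(A) = 982011.24 − 982097.45 + 0.3086×75.3 − 0.04193×1.94×75.3 = -69.10 mGal
Δg_SB(B) = 982142.69 − 982097.45 + 0.3086×240.1 − 0.04193×1.94×240.1 = 99.80 mGal
Difference = 99.80 − (-69.10) = 168.90 mGal

168.9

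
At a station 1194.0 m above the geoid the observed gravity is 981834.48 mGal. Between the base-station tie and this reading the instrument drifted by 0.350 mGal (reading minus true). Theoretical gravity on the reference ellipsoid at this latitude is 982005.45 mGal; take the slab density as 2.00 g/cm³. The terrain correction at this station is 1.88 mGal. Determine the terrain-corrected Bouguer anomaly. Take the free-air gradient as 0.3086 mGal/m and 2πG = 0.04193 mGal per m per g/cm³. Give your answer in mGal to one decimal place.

Drift-corrected reading = 981834.48 − (0.350) = 981834.130 mGal
Free-air correction = 0.3086 × 1194.0 = 368.47 mGal
Free-air anomaly = 981834.130 − 982005.45 + (368.47) = 197.150 mGal
Bouguer slab correction = 0.04193 × 2.00 × 1194.0 = 100.13 mGal
Simple Bouguer anomaly = 197.150 − (100.13) = 97.020 mGal
Complete Bouguer anomaly = 97.020 + 1.88 = 98.900 mGal

98.9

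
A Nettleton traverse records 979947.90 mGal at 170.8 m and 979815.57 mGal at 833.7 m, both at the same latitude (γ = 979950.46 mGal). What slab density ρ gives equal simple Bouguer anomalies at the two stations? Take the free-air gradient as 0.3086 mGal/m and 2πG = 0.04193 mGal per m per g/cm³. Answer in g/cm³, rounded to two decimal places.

2.60

Δg_obs = 979815.57 − 979947.90 = -132.33 mGal over Δh = 833.7 − 170.8 = 662.9 m
Equal Bouguer anomalies ⇒ Δg_obs + (0.3086 − 0.04193ρ)·Δh = 0
0.3086 − 0.04193ρ = −Δg_obs/Δh = 0.19962
ρ = (0.3086 − 0.19962) / 0.04193 = 2.60 g/cm³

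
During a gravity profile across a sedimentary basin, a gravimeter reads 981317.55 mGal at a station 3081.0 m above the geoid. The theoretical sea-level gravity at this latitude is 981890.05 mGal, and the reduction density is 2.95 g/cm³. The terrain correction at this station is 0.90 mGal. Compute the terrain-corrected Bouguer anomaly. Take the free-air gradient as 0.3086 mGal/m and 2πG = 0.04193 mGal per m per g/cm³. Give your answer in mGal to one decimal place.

Free-air correction = 0.3086 × 3081.0 = 950.80 mGal
Free-air anomaly = 981317.55 − 981890.05 + (950.80) = 378.30 mGal
Bouguer slab correction = 0.04193 × 2.95 × 3081.0 = 381.10 mGal
Simple Bouguer anomaly = 378.30 − (381.10) = -2.80 mGal
Complete Bouguer anomaly = -2.80 + 0.90 = -1.90 mGal

-1.9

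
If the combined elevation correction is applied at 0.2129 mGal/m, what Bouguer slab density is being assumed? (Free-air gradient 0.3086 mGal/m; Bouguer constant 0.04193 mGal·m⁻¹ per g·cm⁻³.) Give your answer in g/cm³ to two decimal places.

0.2129 = 0.3086 − 0.04193 × ρ
ρ = (0.3086 − 0.2129) / 0.04193 = 2.28 g/cm³

2.28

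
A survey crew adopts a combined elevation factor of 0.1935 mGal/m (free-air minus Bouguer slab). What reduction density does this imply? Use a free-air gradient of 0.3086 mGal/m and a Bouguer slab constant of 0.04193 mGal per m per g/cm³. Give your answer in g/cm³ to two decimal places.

0.1935 = 0.3086 − 0.04193 × ρ
ρ = (0.3086 − 0.1935) / 0.04193 = 2.75 g/cm³

2.75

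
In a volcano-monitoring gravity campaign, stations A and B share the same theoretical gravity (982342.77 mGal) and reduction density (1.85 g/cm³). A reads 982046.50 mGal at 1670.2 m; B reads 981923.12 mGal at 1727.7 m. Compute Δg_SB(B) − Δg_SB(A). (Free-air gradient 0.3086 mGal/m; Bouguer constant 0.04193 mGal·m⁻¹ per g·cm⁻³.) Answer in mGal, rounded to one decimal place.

-110.1

Δg_SB(A) = 982046.50 − 982342.77 + 0.3086×1670.2 − 0.04193×1.85×1670.2 = 89.60 mGal
Δg_SB(B) = 981923.12 − 982342.77 + 0.3086×1727.7 − 0.04193×1.85×1727.7 = -20.50 mGal
Difference = -20.50 − (89.60) = -110.10 mGal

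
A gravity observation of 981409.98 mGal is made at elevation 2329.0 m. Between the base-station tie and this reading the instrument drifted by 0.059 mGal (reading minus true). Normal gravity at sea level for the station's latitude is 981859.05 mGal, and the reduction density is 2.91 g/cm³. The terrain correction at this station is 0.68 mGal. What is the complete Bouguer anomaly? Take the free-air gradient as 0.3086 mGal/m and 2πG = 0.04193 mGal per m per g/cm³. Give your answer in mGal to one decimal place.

Drift-corrected reading = 981409.98 − (0.059) = 981409.921 mGal
Free-air correction = 0.3086 × 2329.0 = 718.73 mGal
Free-air anomaly = 981409.921 − 981859.05 + (718.73) = 269.601 mGal
Bouguer slab correction = 0.04193 × 2.91 × 2329.0 = 284.18 mGal
Simple Bouguer anomaly = 269.601 − (284.18) = -14.579 mGal
Complete Bouguer anomaly = -14.579 + 0.68 = -13.899 mGal

-13.9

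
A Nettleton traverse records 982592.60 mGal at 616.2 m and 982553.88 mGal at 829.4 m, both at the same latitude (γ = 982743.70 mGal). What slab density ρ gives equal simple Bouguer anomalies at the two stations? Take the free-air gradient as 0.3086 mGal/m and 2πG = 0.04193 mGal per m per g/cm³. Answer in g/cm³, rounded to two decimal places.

Δg_obs = 982553.88 − 982592.60 = -38.72 mGal over Δh = 829.4 − 616.2 = 213.2 m
Equal Bouguer anomalies ⇒ Δg_obs + (0.3086 − 0.04193ρ)·Δh = 0
0.3086 − 0.04193ρ = −Δg_obs/Δh = 0.18161
ρ = (0.3086 − 0.18161) / 0.04193 = 3.03 g/cm³

3.03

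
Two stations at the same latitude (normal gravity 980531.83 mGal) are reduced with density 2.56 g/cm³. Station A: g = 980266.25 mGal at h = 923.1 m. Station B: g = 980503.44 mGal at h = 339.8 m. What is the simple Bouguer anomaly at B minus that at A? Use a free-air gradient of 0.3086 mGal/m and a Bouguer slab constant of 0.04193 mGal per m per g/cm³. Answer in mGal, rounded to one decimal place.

119.8

Δg_SB(A) = 980266.25 − 980531.83 + 0.3086×923.1 − 0.04193×2.56×923.1 = -79.80 mGal
Δg_SB(B) = 980503.44 − 980531.83 + 0.3086×339.8 − 0.04193×2.56×339.8 = 40.00 mGal
Difference = 40.00 − (-79.80) = 119.80 mGal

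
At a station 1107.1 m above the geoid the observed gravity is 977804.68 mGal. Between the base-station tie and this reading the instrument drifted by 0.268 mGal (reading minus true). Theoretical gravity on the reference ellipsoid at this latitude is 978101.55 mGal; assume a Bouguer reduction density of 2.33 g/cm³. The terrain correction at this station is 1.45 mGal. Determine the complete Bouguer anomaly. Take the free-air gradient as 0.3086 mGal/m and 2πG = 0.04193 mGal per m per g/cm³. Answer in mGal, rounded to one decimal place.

-62.2

Drift-corrected reading = 977804.68 − (0.268) = 977804.412 mGal
Free-air correction = 0.3086 × 1107.1 = 341.65 mGal
Free-air anomaly = 977804.412 − 978101.55 + (341.65) = 44.512 mGal
Bouguer slab correction = 0.04193 × 2.33 × 1107.1 = 108.16 mGal
Simple Bouguer anomaly = 44.512 − (108.16) = -63.648 mGal
Complete Bouguer anomaly = -63.648 + 1.45 = -62.198 mGal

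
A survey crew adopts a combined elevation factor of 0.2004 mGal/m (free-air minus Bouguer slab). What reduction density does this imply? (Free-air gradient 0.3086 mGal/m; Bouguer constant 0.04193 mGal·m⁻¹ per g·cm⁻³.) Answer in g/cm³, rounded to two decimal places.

0.2004 = 0.3086 − 0.04193 × ρ
ρ = (0.3086 − 0.2004) / 0.04193 = 2.58 g/cm³

2.58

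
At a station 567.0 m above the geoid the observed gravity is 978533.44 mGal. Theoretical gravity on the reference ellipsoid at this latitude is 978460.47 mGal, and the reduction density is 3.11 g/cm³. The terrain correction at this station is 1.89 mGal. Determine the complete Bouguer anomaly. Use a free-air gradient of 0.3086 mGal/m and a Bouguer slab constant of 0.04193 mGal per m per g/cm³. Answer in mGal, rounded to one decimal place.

Free-air correction = 0.3086 × 567.0 = 174.98 mGal
Free-air anomaly = 978533.44 − 978460.47 + (174.98) = 247.95 mGal
Bouguer slab correction = 0.04193 × 3.11 × 567.0 = 73.94 mGal
Simple Bouguer anomaly = 247.95 − (73.94) = 174.01 mGal
Complete Bouguer anomaly = 174.01 + 1.89 = 175.90 mGal

175.9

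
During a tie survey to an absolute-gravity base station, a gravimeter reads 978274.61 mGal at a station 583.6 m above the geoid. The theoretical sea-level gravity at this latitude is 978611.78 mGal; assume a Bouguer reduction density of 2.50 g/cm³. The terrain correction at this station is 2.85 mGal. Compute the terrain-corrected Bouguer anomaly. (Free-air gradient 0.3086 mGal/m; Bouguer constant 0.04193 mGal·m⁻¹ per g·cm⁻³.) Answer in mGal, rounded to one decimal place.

Free-air correction = 0.3086 × 583.6 = 180.10 mGal
Free-air anomaly = 978274.61 − 978611.78 + (180.10) = -157.07 mGal
Bouguer slab correction = 0.04193 × 2.50 × 583.6 = 61.18 mGal
Simple Bouguer anomaly = -157.07 − (61.18) = -218.25 mGal
Complete Bouguer anomaly = -218.25 + 2.85 = -215.40 mGal

-215.4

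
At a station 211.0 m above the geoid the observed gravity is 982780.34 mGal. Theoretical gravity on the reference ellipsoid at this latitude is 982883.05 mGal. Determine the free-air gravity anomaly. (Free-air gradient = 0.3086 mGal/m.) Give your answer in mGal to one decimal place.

Free-air correction = 0.3086 × 211.0 = 65.11 mGal
Free-air anomaly = 982780.34 − 982883.05 + (65.11) = -37.60 mGal

-37.6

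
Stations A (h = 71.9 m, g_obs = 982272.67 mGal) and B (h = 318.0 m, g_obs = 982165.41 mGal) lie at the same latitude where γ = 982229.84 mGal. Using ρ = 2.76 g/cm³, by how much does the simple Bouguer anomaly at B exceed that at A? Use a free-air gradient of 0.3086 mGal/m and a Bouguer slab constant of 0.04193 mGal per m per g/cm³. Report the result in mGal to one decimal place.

-59.8

Δg_SB(A) = 982272.67 − 982229.84 + 0.3086×71.9 − 0.04193×2.76×71.9 = 56.70 mGal
Δg_SB(B) = 982165.41 − 982229.84 + 0.3086×318.0 − 0.04193×2.76×318.0 = -3.10 mGal
Difference = -3.10 − (56.70) = -59.80 mGal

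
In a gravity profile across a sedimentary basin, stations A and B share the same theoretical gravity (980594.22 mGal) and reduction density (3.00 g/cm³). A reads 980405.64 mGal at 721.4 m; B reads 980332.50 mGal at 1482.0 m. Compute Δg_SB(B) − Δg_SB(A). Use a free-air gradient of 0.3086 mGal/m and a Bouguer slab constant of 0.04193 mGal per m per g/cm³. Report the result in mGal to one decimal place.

Δg_SB(A) = 980405.64 − 980594.22 + 0.3086×721.4 − 0.04193×3.00×721.4 = -56.70 mGal
Δg_SB(B) = 980332.50 − 980594.22 + 0.3086×1482.0 − 0.04193×3.00×1482.0 = 9.20 mGal
Difference = 9.20 − (-56.70) = 65.90 mGal

65.9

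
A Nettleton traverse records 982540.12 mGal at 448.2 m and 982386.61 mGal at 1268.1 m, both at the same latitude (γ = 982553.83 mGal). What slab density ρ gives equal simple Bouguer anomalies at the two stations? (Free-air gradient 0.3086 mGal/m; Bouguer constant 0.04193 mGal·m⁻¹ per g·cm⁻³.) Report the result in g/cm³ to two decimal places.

Δg_obs = 982386.61 − 982540.12 = -153.51 mGal over Δh = 1268.1 − 448.2 = 819.9 m
Equal Bouguer anomalies ⇒ Δg_obs + (0.3086 − 0.04193ρ)·Δh = 0
0.3086 − 0.04193ρ = −Δg_obs/Δh = 0.18723
ρ = (0.3086 − 0.18723) / 0.04193 = 2.89 g/cm³

2.89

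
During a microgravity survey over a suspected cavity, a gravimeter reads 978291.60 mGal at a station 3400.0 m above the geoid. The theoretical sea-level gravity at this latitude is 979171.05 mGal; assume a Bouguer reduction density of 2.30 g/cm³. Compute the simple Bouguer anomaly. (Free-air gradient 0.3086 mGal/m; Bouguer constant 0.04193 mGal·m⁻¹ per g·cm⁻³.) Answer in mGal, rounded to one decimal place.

-158.1

Free-air correction = 0.3086 × 3400.0 = 1049.24 mGal
Free-air anomaly = 978291.60 − 979171.05 + (1049.24) = 169.79 mGal
Bouguer slab correction = 0.04193 × 2.30 × 3400.0 = 327.89 mGal
Simple Bouguer anomaly = 169.79 − (327.89) = -158.10 mGal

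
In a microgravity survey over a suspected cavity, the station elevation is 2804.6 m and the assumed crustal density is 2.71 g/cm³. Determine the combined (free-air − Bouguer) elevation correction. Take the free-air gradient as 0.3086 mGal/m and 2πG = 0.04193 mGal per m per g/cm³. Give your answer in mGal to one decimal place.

Combined gradient = 0.3086 − 0.04193 × 2.71 = 0.1949697 mGal/m
Combined elevation correction = 0.1949697 × 2804.6 = 546.8 mGal

546.8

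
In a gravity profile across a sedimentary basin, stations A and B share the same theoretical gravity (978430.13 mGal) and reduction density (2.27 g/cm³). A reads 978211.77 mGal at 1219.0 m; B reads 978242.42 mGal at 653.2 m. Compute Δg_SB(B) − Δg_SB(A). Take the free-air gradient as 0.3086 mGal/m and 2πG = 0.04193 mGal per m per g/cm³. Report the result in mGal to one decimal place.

-90.1

Δg_SB(A) = 978211.77 − 978430.13 + 0.3086×1219.0 − 0.04193×2.27×1219.0 = 41.80 mGal
Δg_SB(B) = 978242.42 − 978430.13 + 0.3086×653.2 − 0.04193×2.27×653.2 = -48.30 mGal
Difference = -48.30 − (41.80) = -90.10 mGal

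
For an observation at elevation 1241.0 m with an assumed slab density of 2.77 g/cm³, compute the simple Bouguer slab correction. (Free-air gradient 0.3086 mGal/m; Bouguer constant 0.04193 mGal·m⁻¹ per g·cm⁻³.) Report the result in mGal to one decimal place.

Bouguer slab correction = 0.04193 × 2.77 × 1241.0 = 144.1 mGal

144.1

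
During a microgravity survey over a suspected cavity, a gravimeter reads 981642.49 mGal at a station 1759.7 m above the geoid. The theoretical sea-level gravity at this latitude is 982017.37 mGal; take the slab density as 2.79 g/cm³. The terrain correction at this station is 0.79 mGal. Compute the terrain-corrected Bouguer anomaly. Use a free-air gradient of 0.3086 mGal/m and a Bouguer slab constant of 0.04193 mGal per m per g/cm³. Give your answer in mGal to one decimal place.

Free-air correction = 0.3086 × 1759.7 = 543.04 mGal
Free-air anomaly = 981642.49 − 982017.37 + (543.04) = 168.16 mGal
Bouguer slab correction = 0.04193 × 2.79 × 1759.7 = 205.86 mGal
Simple Bouguer anomaly = 168.16 − (205.86) = -37.70 mGal
Complete Bouguer anomaly = -37.70 + 0.79 = -36.91 mGal

-36.9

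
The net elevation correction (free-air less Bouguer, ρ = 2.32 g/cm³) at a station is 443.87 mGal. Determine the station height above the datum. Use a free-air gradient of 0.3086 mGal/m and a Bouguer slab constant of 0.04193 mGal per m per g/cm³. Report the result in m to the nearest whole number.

Combined gradient = 0.3086 − 0.04193 × 2.32 = 0.2113224 mGal/m
h = 443.87 / 0.2113224 = 2100.44 m

2100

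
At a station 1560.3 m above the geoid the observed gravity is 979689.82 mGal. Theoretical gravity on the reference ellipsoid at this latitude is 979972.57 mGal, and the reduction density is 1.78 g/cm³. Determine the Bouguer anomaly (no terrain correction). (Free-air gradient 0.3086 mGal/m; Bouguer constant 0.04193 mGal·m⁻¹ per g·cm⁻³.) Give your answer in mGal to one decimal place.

82.3

Free-air correction = 0.3086 × 1560.3 = 481.51 mGal
Free-air anomaly = 979689.82 − 979972.57 + (481.51) = 198.76 mGal
Bouguer slab correction = 0.04193 × 1.78 × 1560.3 = 116.45 mGal
Simple Bouguer anomaly = 198.76 − (116.45) = 82.31 mGal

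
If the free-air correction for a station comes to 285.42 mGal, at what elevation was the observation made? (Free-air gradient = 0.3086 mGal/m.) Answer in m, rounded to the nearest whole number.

h = 285.42 / 0.3086 = 924.89 m

925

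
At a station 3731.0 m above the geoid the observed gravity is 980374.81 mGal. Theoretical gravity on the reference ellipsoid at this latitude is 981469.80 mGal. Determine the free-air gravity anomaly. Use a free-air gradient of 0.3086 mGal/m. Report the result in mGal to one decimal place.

Free-air correction = 0.3086 × 3731.0 = 1151.39 mGal
Free-air anomaly = 980374.81 − 981469.80 + (1151.39) = 56.40 mGal

56.4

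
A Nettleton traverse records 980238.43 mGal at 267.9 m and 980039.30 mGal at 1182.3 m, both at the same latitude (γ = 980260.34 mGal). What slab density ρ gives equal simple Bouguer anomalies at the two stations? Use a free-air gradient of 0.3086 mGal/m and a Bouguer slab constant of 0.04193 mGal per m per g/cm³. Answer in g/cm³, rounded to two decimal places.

Δg_obs = 980039.30 − 980238.43 = -199.13 mGal over Δh = 1182.3 − 267.9 = 914.4 m
Equal Bouguer anomalies ⇒ Δg_obs + (0.3086 − 0.04193ρ)·Δh = 0
0.3086 − 0.04193ρ = −Δg_obs/Δh = 0.21777
ρ = (0.3086 − 0.21777) / 0.04193 = 2.17 g/cm³

2.17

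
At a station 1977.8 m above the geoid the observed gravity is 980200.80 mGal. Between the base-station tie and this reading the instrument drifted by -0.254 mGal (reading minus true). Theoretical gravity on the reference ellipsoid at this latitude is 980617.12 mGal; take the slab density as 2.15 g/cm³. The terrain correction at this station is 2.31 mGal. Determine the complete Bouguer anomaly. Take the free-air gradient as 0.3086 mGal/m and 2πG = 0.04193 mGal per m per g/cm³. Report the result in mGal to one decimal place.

Drift-corrected reading = 980200.80 − (-0.254) = 980201.054 mGal
Free-air correction = 0.3086 × 1977.8 = 610.35 mGal
Free-air anomaly = 980201.054 − 980617.12 + (610.35) = 194.284 mGal
Bouguer slab correction = 0.04193 × 2.15 × 1977.8 = 178.30 mGal
Simple Bouguer anomaly = 194.284 − (178.30) = 15.984 mGal
Complete Bouguer anomaly = 15.984 + 2.31 = 18.294 mGal

18.3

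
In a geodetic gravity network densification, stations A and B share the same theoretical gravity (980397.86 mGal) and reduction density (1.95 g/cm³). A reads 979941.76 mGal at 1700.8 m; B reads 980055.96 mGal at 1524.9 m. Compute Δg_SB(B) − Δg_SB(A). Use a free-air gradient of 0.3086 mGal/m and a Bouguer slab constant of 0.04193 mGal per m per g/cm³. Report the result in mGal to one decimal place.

Δg_SB(A) = 979941.76 − 980397.86 + 0.3086×1700.8 − 0.04193×1.95×1700.8 = -70.30 mGal
Δg_SB(B) = 980055.96 − 980397.86 + 0.3086×1524.9 − 0.04193×1.95×1524.9 = 4.00 mGal
Difference = 4.00 − (-70.30) = 74.30 mGal

74.3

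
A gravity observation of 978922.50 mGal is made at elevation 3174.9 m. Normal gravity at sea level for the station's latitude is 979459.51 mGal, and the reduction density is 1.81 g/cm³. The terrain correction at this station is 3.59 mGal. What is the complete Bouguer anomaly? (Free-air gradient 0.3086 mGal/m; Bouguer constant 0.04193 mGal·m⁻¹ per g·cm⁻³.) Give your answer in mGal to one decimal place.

205.4

Free-air correction = 0.3086 × 3174.9 = 979.77 mGal
Free-air anomaly = 978922.50 − 979459.51 + (979.77) = 442.76 mGal
Bouguer slab correction = 0.04193 × 1.81 × 3174.9 = 240.95 mGal
Simple Bouguer anomaly = 442.76 − (240.95) = 201.81 mGal
Complete Bouguer anomaly = 201.81 + 3.59 = 205.40 mGal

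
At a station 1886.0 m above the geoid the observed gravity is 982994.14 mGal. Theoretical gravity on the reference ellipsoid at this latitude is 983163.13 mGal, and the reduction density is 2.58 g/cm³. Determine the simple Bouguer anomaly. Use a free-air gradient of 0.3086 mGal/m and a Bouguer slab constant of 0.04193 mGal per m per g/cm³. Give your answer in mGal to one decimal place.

209.0

Free-air correction = 0.3086 × 1886.0 = 582.02 mGal
Free-air anomaly = 982994.14 − 983163.13 + (582.02) = 413.03 mGal
Bouguer slab correction = 0.04193 × 2.58 × 1886.0 = 204.03 mGal
Simple Bouguer anomaly = 413.03 − (204.03) = 209.00 mGal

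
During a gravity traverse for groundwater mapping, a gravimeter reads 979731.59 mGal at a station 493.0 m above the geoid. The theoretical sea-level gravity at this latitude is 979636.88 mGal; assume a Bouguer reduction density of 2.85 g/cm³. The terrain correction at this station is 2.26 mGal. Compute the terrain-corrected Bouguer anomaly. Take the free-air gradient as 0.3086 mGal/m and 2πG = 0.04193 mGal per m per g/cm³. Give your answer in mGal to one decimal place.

Free-air correction = 0.3086 × 493.0 = 152.14 mGal
Free-air anomaly = 979731.59 − 979636.88 + (152.14) = 246.85 mGal
Bouguer slab correction = 0.04193 × 2.85 × 493.0 = 58.91 mGal
Simple Bouguer anomaly = 246.85 − (58.91) = 187.94 mGal
Complete Bouguer anomaly = 187.94 + 2.26 = 190.20 mGal

190.2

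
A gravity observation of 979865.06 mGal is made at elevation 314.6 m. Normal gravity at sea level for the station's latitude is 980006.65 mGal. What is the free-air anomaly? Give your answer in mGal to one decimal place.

Free-air correction = 0.3086 × 314.6 = 97.09 mGal
Free-air anomaly = 979865.06 − 980006.65 + (97.09) = -44.50 mGal

-44.5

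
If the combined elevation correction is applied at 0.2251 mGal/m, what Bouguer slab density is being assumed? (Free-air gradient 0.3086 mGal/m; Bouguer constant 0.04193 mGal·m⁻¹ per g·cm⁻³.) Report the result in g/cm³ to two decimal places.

0.2251 = 0.3086 − 0.04193 × ρ
ρ = (0.3086 − 0.2251) / 0.04193 = 1.99 g/cm³

1.99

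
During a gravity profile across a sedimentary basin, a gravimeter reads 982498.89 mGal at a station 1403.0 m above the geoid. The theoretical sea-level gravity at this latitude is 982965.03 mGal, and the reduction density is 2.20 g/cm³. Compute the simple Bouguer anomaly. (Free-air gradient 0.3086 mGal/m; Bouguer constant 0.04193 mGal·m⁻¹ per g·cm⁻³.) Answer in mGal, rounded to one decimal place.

-162.6

Free-air correction = 0.3086 × 1403.0 = 432.97 mGal
Free-air anomaly = 982498.89 − 982965.03 + (432.97) = -33.17 mGal
Bouguer slab correction = 0.04193 × 2.20 × 1403.0 = 129.42 mGal
Simple Bouguer anomaly = -33.17 − (129.42) = -162.59 mGal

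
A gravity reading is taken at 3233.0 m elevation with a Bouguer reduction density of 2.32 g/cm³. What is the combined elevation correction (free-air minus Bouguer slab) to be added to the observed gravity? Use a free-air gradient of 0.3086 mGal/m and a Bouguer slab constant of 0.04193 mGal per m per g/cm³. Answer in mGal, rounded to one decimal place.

Combined gradient = 0.3086 − 0.04193 × 2.32 = 0.2113224 mGal/m
Combined elevation correction = 0.2113224 × 3233.0 = 683.2 mGal

683.2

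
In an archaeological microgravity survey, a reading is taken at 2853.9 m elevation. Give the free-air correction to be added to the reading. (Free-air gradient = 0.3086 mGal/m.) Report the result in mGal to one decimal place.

Free-air correction = 0.3086 × 2853.9 = 880.7 mGal

880.7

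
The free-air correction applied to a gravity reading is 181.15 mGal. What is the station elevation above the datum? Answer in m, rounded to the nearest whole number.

h = 181.15 / 0.3086 = 587.01 m

587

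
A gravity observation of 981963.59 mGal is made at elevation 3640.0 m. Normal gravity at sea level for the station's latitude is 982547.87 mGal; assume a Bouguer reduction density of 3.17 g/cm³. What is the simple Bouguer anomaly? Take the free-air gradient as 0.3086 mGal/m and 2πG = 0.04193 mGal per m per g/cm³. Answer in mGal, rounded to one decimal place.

55.2

Free-air correction = 0.3086 × 3640.0 = 1123.30 mGal
Free-air anomaly = 981963.59 − 982547.87 + (1123.30) = 539.02 mGal
Bouguer slab correction = 0.04193 × 3.17 × 3640.0 = 483.82 mGal
Simple Bouguer anomaly = 539.02 − (483.82) = 55.20 mGal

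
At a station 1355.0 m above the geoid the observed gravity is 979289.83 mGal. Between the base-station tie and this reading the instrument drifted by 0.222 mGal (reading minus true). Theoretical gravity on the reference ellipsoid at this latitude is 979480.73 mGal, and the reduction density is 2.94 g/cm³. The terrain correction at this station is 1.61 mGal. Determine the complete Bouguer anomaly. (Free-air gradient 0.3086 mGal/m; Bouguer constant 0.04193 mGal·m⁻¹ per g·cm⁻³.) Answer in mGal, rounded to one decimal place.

Drift-corrected reading = 979289.83 − (0.222) = 979289.608 mGal
Free-air correction = 0.3086 × 1355.0 = 418.15 mGal
Free-air anomaly = 979289.608 − 979480.73 + (418.15) = 227.028 mGal
Bouguer slab correction = 0.04193 × 2.94 × 1355.0 = 167.04 mGal
Simple Bouguer anomaly = 227.028 − (167.04) = 59.988 mGal
Complete Bouguer anomaly = 59.988 + 1.61 = 61.598 mGal

61.6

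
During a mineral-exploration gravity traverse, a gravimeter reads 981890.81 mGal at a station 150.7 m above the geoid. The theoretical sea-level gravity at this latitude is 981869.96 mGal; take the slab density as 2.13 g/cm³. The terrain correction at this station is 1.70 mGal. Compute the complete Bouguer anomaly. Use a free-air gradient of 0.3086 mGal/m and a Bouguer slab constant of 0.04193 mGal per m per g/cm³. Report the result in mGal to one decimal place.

55.6

Free-air correction = 0.3086 × 150.7 = 46.51 mGal
Free-air anomaly = 981890.81 − 981869.96 + (46.51) = 67.36 mGal
Bouguer slab correction = 0.04193 × 2.13 × 150.7 = 13.46 mGal
Simple Bouguer anomaly = 67.36 − (13.46) = 53.90 mGal
Complete Bouguer anomaly = 53.90 + 1.70 = 55.60 mGal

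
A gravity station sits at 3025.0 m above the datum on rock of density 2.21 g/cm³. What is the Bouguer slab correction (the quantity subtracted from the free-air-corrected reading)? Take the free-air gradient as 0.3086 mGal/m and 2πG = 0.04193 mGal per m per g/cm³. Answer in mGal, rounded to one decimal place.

Bouguer slab correction = 0.04193 × 2.21 × 3025.0 = 280.3 mGal

280.3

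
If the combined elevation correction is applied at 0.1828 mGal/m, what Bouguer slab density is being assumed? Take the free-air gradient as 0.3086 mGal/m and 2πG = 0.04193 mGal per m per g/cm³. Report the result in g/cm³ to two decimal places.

3.00

0.1828 = 0.3086 − 0.04193 × ρ
ρ = (0.3086 − 0.1828) / 0.04193 = 3.00 g/cm³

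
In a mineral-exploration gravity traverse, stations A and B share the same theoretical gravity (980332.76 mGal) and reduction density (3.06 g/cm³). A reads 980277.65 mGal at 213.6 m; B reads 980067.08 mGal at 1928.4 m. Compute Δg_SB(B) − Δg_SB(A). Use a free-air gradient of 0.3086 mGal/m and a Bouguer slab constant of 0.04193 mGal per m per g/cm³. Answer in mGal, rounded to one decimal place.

Δg_SB(A) = 980277.65 − 980332.76 + 0.3086×213.6 − 0.04193×3.06×213.6 = -16.60 mGal
Δg_SB(B) = 980067.08 − 980332.76 + 0.3086×1928.4 − 0.04193×3.06×1928.4 = 82.00 mGal
Difference = 82.00 − (-16.60) = 98.60 mGal

98.6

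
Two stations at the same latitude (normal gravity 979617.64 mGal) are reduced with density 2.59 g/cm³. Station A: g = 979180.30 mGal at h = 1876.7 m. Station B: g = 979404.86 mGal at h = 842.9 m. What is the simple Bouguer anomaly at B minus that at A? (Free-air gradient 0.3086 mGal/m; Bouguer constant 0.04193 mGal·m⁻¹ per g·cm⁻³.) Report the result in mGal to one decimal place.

Δg_SB(A) = 979180.30 − 979617.64 + 0.3086×1876.7 − 0.04193×2.59×1876.7 = -62.00 mGal
Δg_SB(B) = 979404.86 − 979617.64 + 0.3086×842.9 − 0.04193×2.59×842.9 = -44.20 mGal
Difference = -44.20 − (-62.00) = 17.80 mGal

17.8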